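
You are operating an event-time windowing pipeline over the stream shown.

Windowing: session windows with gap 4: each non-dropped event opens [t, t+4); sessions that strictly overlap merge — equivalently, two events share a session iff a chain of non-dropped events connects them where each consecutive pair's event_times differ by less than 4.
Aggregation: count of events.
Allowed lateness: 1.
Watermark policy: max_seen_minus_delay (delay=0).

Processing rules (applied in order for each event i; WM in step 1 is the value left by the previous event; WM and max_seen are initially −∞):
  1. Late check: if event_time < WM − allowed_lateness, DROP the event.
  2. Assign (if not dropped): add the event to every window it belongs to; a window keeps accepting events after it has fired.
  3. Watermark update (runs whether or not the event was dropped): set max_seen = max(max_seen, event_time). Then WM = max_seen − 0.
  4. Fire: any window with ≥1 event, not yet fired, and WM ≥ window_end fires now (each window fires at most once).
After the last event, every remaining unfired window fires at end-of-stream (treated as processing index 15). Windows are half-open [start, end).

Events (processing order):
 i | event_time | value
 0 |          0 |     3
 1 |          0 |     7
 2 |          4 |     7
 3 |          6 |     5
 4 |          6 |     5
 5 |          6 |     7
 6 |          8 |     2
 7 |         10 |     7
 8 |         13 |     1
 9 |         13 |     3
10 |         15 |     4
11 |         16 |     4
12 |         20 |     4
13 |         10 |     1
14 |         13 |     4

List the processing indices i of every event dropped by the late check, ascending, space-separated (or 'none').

i=0 t=0 v=3: → [0,4); WM=0
i=1 t=0 v=7: → [0,4); WM=0
i=2 t=4 v=7: → [4,8); WM=4
i=3 t=6 v=5: → [4,10); WM=6
i=4 t=6 v=5: → [4,10); WM=6
i=5 t=6 v=7: → [4,10); WM=6
i=6 t=8 v=2: → [4,12); WM=8
i=7 t=10 v=7: → [4,14); WM=10
i=8 t=13 v=1: → [4,17); WM=13
i=9 t=13 v=3: → [4,17); WM=13
i=10 t=15 v=4: → [4,19); WM=15
i=11 t=16 v=4: → [4,20); WM=16
i=12 t=20 v=4: → [20,24); WM=20
i=13 t=10 v=1: DROP (t<20-1); WM=20
i=14 t=13 v=4: DROP (t<20-1); WM=20

13 14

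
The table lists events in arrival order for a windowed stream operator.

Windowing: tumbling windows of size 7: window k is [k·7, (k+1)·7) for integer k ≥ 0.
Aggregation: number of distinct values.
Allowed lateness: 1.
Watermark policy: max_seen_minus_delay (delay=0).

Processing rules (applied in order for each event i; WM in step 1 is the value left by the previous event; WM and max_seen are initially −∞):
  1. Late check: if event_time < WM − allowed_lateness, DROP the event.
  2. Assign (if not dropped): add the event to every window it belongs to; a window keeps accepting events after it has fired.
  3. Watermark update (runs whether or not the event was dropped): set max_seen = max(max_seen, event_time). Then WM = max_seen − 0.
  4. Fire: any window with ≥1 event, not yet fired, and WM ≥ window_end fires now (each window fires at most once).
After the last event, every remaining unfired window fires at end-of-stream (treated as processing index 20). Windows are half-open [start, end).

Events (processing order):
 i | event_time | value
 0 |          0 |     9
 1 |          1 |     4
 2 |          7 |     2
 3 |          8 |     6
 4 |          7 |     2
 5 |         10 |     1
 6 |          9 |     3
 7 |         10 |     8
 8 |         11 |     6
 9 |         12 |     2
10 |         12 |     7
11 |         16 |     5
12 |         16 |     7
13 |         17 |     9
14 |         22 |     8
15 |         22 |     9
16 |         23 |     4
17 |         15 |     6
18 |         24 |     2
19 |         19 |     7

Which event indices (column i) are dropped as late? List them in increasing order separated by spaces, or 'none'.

17 19

i=0 t=0 v=9: → [0,7); WM=0
i=1 t=1 v=4: → [0,7); WM=1
i=2 t=7 v=2: → [7,14); WM=7; [0,7) fires=2
i=3 t=8 v=6: → [7,14); WM=8
i=4 t=7 v=2: → [7,14); WM=8
i=5 t=10 v=1: → [7,14); WM=10
i=6 t=9 v=3: → [7,14); WM=10
i=7 t=10 v=8: → [7,14); WM=10
i=8 t=11 v=6: → [7,14); WM=11
i=9 t=12 v=2: → [7,14); WM=12
i=10 t=12 v=7: → [7,14); WM=12
i=11 t=16 v=5: → [14,21); WM=16; [7,14) fires=6
i=12 t=16 v=7: → [14,21); WM=16
i=13 t=17 v=9: → [14,21); WM=17
i=14 t=22 v=8: → [21,28); WM=22; [14,21) fires=3
i=15 t=22 v=9: → [21,28); WM=22
i=16 t=23 v=4: → [21,28); WM=23
i=17 t=15 v=6: DROP (t<23-1); WM=23
i=18 t=24 v=2: → [21,28); WM=24
i=19 t=19 v=7: DROP (t<24-1); WM=24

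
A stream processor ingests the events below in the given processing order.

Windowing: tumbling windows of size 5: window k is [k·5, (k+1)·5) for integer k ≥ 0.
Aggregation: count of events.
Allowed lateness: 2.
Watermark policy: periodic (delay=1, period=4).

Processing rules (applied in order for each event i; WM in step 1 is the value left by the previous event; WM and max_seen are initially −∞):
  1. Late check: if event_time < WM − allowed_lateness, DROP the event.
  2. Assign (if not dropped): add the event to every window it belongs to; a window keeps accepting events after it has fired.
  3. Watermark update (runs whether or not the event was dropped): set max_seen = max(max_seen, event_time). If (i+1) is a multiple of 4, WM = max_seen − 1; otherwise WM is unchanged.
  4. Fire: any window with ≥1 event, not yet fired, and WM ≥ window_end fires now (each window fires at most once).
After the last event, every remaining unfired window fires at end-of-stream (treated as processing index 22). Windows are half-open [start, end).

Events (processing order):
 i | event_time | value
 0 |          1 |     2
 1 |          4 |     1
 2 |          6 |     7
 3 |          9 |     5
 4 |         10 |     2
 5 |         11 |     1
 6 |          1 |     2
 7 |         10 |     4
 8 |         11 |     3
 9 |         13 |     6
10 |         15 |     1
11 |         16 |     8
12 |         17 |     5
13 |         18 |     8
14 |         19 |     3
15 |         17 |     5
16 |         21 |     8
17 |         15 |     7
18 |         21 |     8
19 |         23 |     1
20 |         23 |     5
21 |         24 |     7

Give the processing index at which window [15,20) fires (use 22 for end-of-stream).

i=0 t=1 v=2: → [0,5); WM=−∞
i=1 t=4 v=1: → [0,5); WM=−∞
i=2 t=6 v=7: → [5,10); WM=−∞
i=3 t=9 v=5: → [5,10); WM=8; [0,5) fires=2
i=4 t=10 v=2: → [10,15); WM=8
i=5 t=11 v=1: → [10,15); WM=8
i=6 t=1 v=2: DROP (t<8-2); WM=8
i=7 t=10 v=4: → [10,15); WM=10; [5,10) fires=2
i=8 t=11 v=3: → [10,15); WM=10
i=9 t=13 v=6: → [10,15); WM=10
i=10 t=15 v=1: → [15,20); WM=10
i=11 t=16 v=8: → [15,20); WM=15; [10,15) fires=5
i=12 t=17 v=5: → [15,20); WM=15
i=13 t=18 v=8: → [15,20); WM=15
i=14 t=19 v=3: → [15,20); WM=15
i=15 t=17 v=5: → [15,20); WM=18
i=16 t=21 v=8: → [20,25); WM=18
i=17 t=15 v=7: DROP (t<18-2); WM=18
i=18 t=21 v=8: → [20,25); WM=18
i=19 t=23 v=1: → [20,25); WM=22; [15,20) fires=6
i=20 t=23 v=5: → [20,25); WM=22
i=21 t=24 v=7: → [20,25); WM=22

19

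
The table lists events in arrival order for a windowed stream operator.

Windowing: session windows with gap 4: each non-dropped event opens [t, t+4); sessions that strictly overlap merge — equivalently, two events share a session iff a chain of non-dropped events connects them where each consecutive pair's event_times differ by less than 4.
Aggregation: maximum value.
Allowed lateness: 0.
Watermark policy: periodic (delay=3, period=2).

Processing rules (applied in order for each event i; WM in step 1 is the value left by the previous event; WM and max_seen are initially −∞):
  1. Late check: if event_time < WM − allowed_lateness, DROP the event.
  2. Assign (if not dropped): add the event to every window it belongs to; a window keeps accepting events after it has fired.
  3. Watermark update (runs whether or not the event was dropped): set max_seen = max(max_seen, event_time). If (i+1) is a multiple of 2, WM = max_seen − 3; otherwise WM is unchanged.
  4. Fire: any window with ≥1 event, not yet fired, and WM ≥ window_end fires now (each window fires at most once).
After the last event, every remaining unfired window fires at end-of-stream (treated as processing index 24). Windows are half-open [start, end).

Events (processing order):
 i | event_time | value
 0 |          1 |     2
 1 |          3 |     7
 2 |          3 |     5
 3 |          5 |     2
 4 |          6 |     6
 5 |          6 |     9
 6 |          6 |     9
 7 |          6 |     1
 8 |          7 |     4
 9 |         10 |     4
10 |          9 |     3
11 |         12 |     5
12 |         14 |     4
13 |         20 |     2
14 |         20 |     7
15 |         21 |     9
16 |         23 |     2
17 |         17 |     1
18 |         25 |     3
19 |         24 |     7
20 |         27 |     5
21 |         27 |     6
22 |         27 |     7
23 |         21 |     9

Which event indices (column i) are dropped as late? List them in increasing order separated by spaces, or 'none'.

17 23

i=0 t=1 v=2: → [1,5); WM=−∞
i=1 t=3 v=7: → [1,7); WM=0
i=2 t=3 v=5: → [1,7); WM=0
i=3 t=5 v=2: → [1,9); WM=2
i=4 t=6 v=6: → [1,10); WM=2
i=5 t=6 v=9: → [1,10); WM=3
i=6 t=6 v=9: → [1,10); WM=3
i=7 t=6 v=1: → [1,10); WM=3
i=8 t=7 v=4: → [1,11); WM=3
i=9 t=10 v=4: → [1,14); WM=7
i=10 t=9 v=3: → [1,14); WM=7
i=11 t=12 v=5: → [1,16); WM=9
i=12 t=14 v=4: → [1,18); WM=9
i=13 t=20 v=2: → [20,24); WM=17
i=14 t=20 v=7: → [20,24); WM=17
i=15 t=21 v=9: → [20,25); WM=18
i=16 t=23 v=2: → [20,27); WM=18
i=17 t=17 v=1: DROP (t<18-0); WM=20
i=18 t=25 v=3: → [20,29); WM=20
i=19 t=24 v=7: → [20,29); WM=22
i=20 t=27 v=5: → [20,31); WM=22
i=21 t=27 v=6: → [20,31); WM=24
i=22 t=27 v=7: → [20,31); WM=24
i=23 t=21 v=9: DROP (t<24-0); WM=24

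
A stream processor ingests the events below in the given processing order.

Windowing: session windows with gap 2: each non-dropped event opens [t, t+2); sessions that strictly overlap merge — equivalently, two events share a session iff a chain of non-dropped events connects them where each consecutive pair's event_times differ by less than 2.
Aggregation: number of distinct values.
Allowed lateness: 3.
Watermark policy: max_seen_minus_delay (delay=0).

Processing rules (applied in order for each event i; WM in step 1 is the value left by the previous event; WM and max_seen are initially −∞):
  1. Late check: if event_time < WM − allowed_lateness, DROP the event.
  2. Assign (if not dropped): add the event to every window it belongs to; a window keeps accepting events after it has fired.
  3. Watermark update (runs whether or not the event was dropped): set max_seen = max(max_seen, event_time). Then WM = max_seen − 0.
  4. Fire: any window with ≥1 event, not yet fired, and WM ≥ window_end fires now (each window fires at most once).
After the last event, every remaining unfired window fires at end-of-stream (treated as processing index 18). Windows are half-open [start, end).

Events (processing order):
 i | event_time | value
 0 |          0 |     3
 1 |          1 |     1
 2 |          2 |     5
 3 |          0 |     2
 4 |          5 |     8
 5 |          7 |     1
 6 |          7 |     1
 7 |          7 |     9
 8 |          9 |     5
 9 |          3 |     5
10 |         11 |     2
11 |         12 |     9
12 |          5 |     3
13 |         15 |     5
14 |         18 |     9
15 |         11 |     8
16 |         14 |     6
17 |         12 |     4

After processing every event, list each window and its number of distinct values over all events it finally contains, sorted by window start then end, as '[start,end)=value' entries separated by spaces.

[0,4)=4 [5,7)=1 [7,9)=2 [9,11)=1 [11,14)=2 [15,17)=1 [18,20)=1

i=0 t=0 v=3: → [0,2); WM=0
i=1 t=1 v=1: → [0,3); WM=1
i=2 t=2 v=5: → [0,4); WM=2
i=3 t=0 v=2: → [0,4); WM=2
i=4 t=5 v=8: → [5,7); WM=5
i=5 t=7 v=1: → [7,9); WM=7
i=6 t=7 v=1: → [7,9); WM=7
i=7 t=7 v=9: → [7,9); WM=7
i=8 t=9 v=5: → [9,11); WM=9
i=9 t=3 v=5: DROP (t<9-3); WM=9
i=10 t=11 v=2: → [11,13); WM=11
i=11 t=12 v=9: → [11,14); WM=12
i=12 t=5 v=3: DROP (t<12-3); WM=12
i=13 t=15 v=5: → [15,17); WM=15
i=14 t=18 v=9: → [18,20); WM=18
i=15 t=11 v=8: DROP (t<18-3); WM=18
i=16 t=14 v=6: DROP (t<18-3); WM=18
i=17 t=12 v=4: DROP (t<18-3); WM=18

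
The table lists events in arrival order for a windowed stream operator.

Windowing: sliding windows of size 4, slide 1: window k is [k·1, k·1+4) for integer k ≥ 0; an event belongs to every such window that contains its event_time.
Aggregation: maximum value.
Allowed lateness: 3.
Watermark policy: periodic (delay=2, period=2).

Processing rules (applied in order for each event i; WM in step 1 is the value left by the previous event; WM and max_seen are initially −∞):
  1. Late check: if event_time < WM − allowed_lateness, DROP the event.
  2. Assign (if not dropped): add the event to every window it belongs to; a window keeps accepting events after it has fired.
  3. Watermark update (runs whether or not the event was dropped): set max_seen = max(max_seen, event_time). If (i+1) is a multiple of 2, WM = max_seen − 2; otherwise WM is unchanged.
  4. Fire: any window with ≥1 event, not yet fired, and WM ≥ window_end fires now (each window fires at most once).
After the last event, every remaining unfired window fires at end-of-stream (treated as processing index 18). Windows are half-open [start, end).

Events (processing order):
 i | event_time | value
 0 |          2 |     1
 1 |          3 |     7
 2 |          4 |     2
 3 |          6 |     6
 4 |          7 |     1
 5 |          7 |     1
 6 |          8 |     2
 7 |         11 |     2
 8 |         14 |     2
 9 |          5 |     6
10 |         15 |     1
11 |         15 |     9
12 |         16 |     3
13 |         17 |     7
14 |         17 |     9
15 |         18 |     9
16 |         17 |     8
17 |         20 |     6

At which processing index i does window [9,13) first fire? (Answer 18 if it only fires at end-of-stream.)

11

i=0 t=2 v=1: → [2,6),[1,5),[0,4); WM=−∞
i=1 t=3 v=7: → [3,7),[2,6),[1,5),[0,4); WM=1
i=2 t=4 v=2: → [4,8),[3,7),[2,6),[1,5); WM=1
i=3 t=6 v=6: → [6,10),[5,9),[4,8),[3,7); WM=4; [0,4) fires=7
i=4 t=7 v=1: → [7,11),[6,10),[5,9),[4,8); WM=4
i=5 t=7 v=1: → [7,11),[6,10),[5,9),[4,8); WM=5; [1,5) fires=7
i=6 t=8 v=2: → [8,12),[7,11),[6,10),[5,9); WM=5
i=7 t=11 v=2: → [11,15),[10,14),[9,13),[8,12); WM=9; [2,6) fires=7 [3,7) fires=7 [4,8) fires=6 [5,9) fires=6
i=8 t=14 v=2: → [14,18),[13,17),[12,16),[11,15); WM=9
i=9 t=5 v=6: DROP (t<9-3); WM=12; [6,10) fires=6 [7,11) fires=2 [8,12) fires=2
i=10 t=15 v=1: → [15,19),[14,18),[13,17),[12,16); WM=12
i=11 t=15 v=9: → [15,19),[14,18),[13,17),[12,16); WM=13; [9,13) fires=2
i=12 t=16 v=3: → [16,20),[15,19),[14,18),[13,17); WM=13
i=13 t=17 v=7: → [17,21),[16,20),[15,19),[14,18); WM=15; [10,14) fires=2 [11,15) fires=2
i=14 t=17 v=9: → [17,21),[16,20),[15,19),[14,18); WM=15
i=15 t=18 v=9: → [18,22),[17,21),[16,20),[15,19); WM=16; [12,16) fires=9
i=16 t=17 v=8: → [17,21),[16,20),[15,19),[14,18); WM=16
i=17 t=20 v=6: → [20,24),[19,23),[18,22),[17,21); WM=18; [13,17) fires=9 [14,18) fires=9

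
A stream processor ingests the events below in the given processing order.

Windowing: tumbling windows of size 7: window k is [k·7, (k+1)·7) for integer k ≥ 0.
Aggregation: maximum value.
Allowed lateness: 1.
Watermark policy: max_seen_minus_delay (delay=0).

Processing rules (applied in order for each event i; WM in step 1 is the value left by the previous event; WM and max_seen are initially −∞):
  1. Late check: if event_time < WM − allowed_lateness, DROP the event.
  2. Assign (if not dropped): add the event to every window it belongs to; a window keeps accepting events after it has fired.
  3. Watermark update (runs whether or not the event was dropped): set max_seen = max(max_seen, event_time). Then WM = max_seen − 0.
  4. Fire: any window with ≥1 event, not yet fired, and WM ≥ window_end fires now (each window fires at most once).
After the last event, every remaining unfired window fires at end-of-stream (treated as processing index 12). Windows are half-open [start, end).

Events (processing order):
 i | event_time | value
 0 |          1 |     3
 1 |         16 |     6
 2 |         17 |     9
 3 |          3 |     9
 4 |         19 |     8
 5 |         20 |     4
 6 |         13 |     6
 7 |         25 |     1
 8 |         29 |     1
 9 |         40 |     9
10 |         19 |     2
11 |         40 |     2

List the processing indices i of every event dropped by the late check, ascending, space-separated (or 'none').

i=0 t=1 v=3: → [0,7); WM=1
i=1 t=16 v=6: → [14,21); WM=16; [0,7) fires=3
i=2 t=17 v=9: → [14,21); WM=17
i=3 t=3 v=9: DROP (t<17-1); WM=17
i=4 t=19 v=8: → [14,21); WM=19
i=5 t=20 v=4: → [14,21); WM=20
i=6 t=13 v=6: DROP (t<20-1); WM=20
i=7 t=25 v=1: → [21,28); WM=25; [14,21) fires=9
i=8 t=29 v=1: → [28,35); WM=29; [21,28) fires=1
i=9 t=40 v=9: → [35,42); WM=40; [28,35) fires=1
i=10 t=19 v=2: DROP (t<40-1); WM=40
i=11 t=40 v=2: → [35,42); WM=40

3 6 10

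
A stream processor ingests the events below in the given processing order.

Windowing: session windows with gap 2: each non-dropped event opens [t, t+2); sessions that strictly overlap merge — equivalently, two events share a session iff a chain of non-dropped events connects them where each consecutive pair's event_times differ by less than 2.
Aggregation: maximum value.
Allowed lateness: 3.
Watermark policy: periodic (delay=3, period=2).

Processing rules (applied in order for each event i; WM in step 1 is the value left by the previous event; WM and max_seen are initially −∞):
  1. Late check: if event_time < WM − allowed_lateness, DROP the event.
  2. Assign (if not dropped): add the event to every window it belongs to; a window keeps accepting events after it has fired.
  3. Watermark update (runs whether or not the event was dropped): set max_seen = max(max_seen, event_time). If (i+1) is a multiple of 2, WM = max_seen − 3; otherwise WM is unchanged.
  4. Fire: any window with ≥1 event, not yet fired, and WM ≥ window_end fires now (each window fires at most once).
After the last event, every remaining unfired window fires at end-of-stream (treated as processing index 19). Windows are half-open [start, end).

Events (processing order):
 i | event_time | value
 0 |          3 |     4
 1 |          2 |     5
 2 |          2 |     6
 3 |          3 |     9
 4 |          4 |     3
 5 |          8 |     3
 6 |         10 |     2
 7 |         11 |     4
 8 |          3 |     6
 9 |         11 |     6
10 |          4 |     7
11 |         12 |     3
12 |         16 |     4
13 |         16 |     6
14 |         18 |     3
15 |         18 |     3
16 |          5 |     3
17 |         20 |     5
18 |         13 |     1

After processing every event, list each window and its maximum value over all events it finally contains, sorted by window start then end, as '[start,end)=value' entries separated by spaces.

i=0 t=3 v=4: → [3,5); WM=−∞
i=1 t=2 v=5: → [2,5); WM=0
i=2 t=2 v=6: → [2,5); WM=0
i=3 t=3 v=9: → [2,5); WM=0
i=4 t=4 v=3: → [2,6); WM=0
i=5 t=8 v=3: → [8,10); WM=5
i=6 t=10 v=2: → [10,12); WM=5
i=7 t=11 v=4: → [10,13); WM=8
i=8 t=3 v=6: DROP (t<8-3); WM=8
i=9 t=11 v=6: → [10,13); WM=8
i=10 t=4 v=7: DROP (t<8-3); WM=8
i=11 t=12 v=3: → [10,14); WM=9
i=12 t=16 v=4: → [16,18); WM=9
i=13 t=16 v=6: → [16,18); WM=13
i=14 t=18 v=3: → [18,20); WM=13
i=15 t=18 v=3: → [18,20); WM=15
i=16 t=5 v=3: DROP (t<15-3); WM=15
i=17 t=20 v=5: → [20,22); WM=17
i=18 t=13 v=1: DROP (t<17-3); WM=17

[2,6)=9 [8,10)=3 [10,14)=6 [16,18)=6 [18,20)=3 [20,22)=5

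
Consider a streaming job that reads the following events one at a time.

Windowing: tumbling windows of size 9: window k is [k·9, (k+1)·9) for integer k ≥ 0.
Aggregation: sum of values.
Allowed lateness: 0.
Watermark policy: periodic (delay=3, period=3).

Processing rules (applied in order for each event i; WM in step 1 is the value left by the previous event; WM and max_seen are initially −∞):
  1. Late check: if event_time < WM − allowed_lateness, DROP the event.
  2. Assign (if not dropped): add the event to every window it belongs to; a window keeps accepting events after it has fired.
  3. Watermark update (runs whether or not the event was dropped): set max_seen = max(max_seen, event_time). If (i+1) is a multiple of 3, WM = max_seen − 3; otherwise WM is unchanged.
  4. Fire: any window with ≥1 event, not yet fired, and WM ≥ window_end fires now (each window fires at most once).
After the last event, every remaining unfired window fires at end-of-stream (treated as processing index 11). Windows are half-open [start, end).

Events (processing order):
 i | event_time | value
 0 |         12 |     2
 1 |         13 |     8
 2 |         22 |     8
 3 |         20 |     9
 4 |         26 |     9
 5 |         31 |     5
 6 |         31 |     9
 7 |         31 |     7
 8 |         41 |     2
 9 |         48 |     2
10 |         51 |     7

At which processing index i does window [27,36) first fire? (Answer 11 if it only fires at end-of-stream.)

i=0 t=12 v=2: → [9,18); WM=−∞
i=1 t=13 v=8: → [9,18); WM=−∞
i=2 t=22 v=8: → [18,27); WM=19; [9,18) fires=10
i=3 t=20 v=9: → [18,27); WM=19
i=4 t=26 v=9: → [18,27); WM=19
i=5 t=31 v=5: → [27,36); WM=28; [18,27) fires=26
i=6 t=31 v=9: → [27,36); WM=28
i=7 t=31 v=7: → [27,36); WM=28
i=8 t=41 v=2: → [36,45); WM=38; [27,36) fires=21
i=9 t=48 v=2: → [45,54); WM=38
i=10 t=51 v=7: → [45,54); WM=38

8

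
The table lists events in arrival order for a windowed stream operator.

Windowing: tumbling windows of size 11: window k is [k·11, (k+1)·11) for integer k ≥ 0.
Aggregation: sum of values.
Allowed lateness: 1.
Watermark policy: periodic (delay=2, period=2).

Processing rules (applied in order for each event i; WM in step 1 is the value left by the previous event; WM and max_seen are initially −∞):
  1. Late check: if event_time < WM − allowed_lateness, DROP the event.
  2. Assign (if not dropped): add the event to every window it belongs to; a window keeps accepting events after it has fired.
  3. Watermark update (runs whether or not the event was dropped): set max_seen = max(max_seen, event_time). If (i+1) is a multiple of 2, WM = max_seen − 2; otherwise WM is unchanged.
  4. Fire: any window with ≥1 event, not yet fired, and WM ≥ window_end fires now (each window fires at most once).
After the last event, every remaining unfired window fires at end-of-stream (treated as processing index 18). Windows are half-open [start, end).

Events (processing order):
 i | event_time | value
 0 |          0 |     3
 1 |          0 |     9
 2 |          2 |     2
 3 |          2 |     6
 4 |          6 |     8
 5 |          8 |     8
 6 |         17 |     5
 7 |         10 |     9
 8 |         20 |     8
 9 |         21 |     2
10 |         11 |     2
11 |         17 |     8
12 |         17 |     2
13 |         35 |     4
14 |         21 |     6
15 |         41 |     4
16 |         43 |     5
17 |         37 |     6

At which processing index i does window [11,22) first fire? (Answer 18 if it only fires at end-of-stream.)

i=0 t=0 v=3: → [0,11); WM=−∞
i=1 t=0 v=9: → [0,11); WM=-2
i=2 t=2 v=2: → [0,11); WM=-2
i=3 t=2 v=6: → [0,11); WM=0
i=4 t=6 v=8: → [0,11); WM=0
i=5 t=8 v=8: → [0,11); WM=6
i=6 t=17 v=5: → [11,22); WM=6
i=7 t=10 v=9: → [0,11); WM=15; [0,11) fires=45
i=8 t=20 v=8: → [11,22); WM=15
i=9 t=21 v=2: → [11,22); WM=19
i=10 t=11 v=2: DROP (t<19-1); WM=19
i=11 t=17 v=8: DROP (t<19-1); WM=19
i=12 t=17 v=2: DROP (t<19-1); WM=19
i=13 t=35 v=4: → [33,44); WM=33; [11,22) fires=15
i=14 t=21 v=6: DROP (t<33-1); WM=33
i=15 t=41 v=4: → [33,44); WM=39
i=16 t=43 v=5: → [33,44); WM=39
i=17 t=37 v=6: DROP (t<39-1); WM=41

13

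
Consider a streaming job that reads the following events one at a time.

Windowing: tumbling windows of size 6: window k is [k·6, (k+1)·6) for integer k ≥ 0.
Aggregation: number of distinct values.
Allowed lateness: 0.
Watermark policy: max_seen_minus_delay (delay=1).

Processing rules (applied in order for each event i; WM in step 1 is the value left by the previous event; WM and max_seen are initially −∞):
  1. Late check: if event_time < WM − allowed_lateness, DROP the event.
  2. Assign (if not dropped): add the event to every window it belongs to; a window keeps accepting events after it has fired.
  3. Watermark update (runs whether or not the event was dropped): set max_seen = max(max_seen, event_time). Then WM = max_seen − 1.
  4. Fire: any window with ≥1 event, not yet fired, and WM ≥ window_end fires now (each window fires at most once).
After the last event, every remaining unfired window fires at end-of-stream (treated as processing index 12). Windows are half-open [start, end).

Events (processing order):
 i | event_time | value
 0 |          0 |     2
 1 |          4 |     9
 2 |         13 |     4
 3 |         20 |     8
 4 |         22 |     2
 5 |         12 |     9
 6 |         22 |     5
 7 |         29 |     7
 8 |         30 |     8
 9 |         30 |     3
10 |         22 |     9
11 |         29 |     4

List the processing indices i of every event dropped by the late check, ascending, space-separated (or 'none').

i=0 t=0 v=2: → [0,6); WM=-1
i=1 t=4 v=9: → [0,6); WM=3
i=2 t=13 v=4: → [12,18); WM=12; [0,6) fires=2
i=3 t=20 v=8: → [18,24); WM=19; [12,18) fires=1
i=4 t=22 v=2: → [18,24); WM=21
i=5 t=12 v=9: DROP (t<21-0); WM=21
i=6 t=22 v=5: → [18,24); WM=21
i=7 t=29 v=7: → [24,30); WM=28; [18,24) fires=3
i=8 t=30 v=8: → [30,36); WM=29
i=9 t=30 v=3: → [30,36); WM=29
i=10 t=22 v=9: DROP (t<29-0); WM=29
i=11 t=29 v=4: → [24,30); WM=29

5 10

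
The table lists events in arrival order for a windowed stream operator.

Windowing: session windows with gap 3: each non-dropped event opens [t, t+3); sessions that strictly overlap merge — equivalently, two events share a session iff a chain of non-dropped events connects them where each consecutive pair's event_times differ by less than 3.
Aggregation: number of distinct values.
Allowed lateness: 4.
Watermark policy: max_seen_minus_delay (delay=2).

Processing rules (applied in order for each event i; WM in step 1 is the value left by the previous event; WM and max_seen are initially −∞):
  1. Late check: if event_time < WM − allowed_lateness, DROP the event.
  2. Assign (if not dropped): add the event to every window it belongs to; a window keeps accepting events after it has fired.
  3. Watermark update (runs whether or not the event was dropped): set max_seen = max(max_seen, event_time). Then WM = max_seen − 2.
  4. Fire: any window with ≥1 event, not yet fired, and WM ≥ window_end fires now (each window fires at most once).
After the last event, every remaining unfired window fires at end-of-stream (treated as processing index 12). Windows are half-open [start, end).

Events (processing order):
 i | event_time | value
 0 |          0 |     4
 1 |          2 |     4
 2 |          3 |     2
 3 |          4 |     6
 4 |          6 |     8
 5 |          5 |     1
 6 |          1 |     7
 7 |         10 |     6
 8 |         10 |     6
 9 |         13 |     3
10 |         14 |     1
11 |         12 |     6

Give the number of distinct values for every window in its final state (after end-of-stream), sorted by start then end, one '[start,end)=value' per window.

[0,9)=6 [10,17)=3

i=0 t=0 v=4: → [0,3); WM=-2
i=1 t=2 v=4: → [0,5); WM=0
i=2 t=3 v=2: → [0,6); WM=1
i=3 t=4 v=6: → [0,7); WM=2
i=4 t=6 v=8: → [0,9); WM=4
i=5 t=5 v=1: → [0,9); WM=4
i=6 t=1 v=7: → [0,9); WM=4
i=7 t=10 v=6: → [10,13); WM=8
i=8 t=10 v=6: → [10,13); WM=8
i=9 t=13 v=3: → [13,16); WM=11
i=10 t=14 v=1: → [13,17); WM=12
i=11 t=12 v=6: → [10,17); WM=12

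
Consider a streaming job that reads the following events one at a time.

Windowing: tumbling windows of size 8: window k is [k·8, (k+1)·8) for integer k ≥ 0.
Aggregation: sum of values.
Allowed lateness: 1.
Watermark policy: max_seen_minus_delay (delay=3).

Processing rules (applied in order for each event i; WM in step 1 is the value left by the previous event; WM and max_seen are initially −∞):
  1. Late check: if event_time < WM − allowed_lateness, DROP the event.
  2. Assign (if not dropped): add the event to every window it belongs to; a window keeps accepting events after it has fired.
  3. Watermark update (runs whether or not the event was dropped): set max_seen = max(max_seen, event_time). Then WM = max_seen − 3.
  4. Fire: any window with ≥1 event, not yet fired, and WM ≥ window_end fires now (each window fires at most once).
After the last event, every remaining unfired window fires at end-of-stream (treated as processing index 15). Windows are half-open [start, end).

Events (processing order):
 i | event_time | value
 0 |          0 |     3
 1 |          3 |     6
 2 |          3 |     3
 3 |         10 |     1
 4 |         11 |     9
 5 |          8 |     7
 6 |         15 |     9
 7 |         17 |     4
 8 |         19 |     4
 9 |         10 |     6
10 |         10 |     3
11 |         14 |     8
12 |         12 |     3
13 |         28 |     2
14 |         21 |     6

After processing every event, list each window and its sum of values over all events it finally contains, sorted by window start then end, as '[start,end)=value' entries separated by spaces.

[0,8)=12 [8,16)=26 [16,24)=8 [24,32)=2

i=0 t=0 v=3: → [0,8); WM=-3
i=1 t=3 v=6: → [0,8); WM=0
i=2 t=3 v=3: → [0,8); WM=0
i=3 t=10 v=1: → [8,16); WM=7
i=4 t=11 v=9: → [8,16); WM=8; [0,8) fires=12
i=5 t=8 v=7: → [8,16); WM=8
i=6 t=15 v=9: → [8,16); WM=12
i=7 t=17 v=4: → [16,24); WM=14
i=8 t=19 v=4: → [16,24); WM=16; [8,16) fires=26
i=9 t=10 v=6: DROP (t<16-1); WM=16
i=10 t=10 v=3: DROP (t<16-1); WM=16
i=11 t=14 v=8: DROP (t<16-1); WM=16
i=12 t=12 v=3: DROP (t<16-1); WM=16
i=13 t=28 v=2: → [24,32); WM=25; [16,24) fires=8
i=14 t=21 v=6: DROP (t<25-1); WM=25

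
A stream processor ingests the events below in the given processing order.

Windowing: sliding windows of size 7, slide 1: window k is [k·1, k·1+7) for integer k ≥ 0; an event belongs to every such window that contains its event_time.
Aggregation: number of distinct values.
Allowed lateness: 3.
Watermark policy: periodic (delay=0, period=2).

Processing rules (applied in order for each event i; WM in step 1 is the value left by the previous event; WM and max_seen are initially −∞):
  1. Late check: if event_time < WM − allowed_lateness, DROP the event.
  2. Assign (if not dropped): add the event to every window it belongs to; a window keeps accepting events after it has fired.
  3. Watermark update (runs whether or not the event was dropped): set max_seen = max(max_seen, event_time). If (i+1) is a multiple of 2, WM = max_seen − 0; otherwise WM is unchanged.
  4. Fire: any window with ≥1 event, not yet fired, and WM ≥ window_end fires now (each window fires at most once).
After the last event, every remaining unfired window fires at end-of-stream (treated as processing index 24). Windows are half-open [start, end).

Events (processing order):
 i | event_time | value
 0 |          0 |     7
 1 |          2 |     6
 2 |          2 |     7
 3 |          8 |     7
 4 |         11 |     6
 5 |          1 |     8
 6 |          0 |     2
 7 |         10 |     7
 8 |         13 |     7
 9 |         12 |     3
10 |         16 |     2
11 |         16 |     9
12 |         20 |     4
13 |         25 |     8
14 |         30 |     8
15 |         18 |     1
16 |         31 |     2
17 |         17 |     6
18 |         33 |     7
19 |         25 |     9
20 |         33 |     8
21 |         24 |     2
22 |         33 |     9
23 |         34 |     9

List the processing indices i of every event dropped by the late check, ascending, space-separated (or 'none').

i=0 t=0 v=7: → [0,7); WM=−∞
i=1 t=2 v=6: → [2,9),[1,8),[0,7); WM=2
i=2 t=2 v=7: → [2,9),[1,8),[0,7); WM=2
i=3 t=8 v=7: → [8,15),[7,14),[6,13),[5,12),[4,11),[3,10),[2,9); WM=8; [0,7) fires=2 [1,8) fires=2
i=4 t=11 v=6: → [11,18),[10,17),[9,16),[8,15),[7,14),[6,13),[5,12); WM=8
i=5 t=1 v=8: DROP (t<8-3); WM=11; [2,9) fires=2 [3,10) fires=1 [4,11) fires=1
i=6 t=0 v=2: DROP (t<11-3); WM=11
i=7 t=10 v=7: → [10,17),[9,16),[8,15),[7,14),[6,13),[5,12),[4,11); WM=11
i=8 t=13 v=7: → [13,20),[12,19),[11,18),[10,17),[9,16),[8,15),[7,14); WM=11
i=9 t=12 v=3: → [12,19),[11,18),[10,17),[9,16),[8,15),[7,14),[6,13); WM=13; [5,12) fires=2 [6,13) fires=3
i=10 t=16 v=2: → [16,23),[15,22),[14,21),[13,20),[12,19),[11,18),[10,17); WM=13
i=11 t=16 v=9: → [16,23),[15,22),[14,21),[13,20),[12,19),[11,18),[10,17); WM=16; [7,14) fires=3 [8,15) fires=3 [9,16) fires=3
i=12 t=20 v=4: → [20,27),[19,26),[18,25),[17,24),[16,23),[15,22),[14,21); WM=16
i=13 t=25 v=8: → [25,32),[24,31),[23,30),[22,29),[21,28),[20,27),[19,26); WM=25; [10,17) fires=5 [11,18) fires=5 [12,19) fires=4 [13,20) fires=3 [14,21) fires=3 [15,22) fires=3 [16,23) fires=3 [17,24) fires=1 [18,25) fires=1
i=14 t=30 v=8: → [30,37),[29,36),[28,35),[27,34),[26,33),[25,32),[24,31); WM=25
i=15 t=18 v=1: DROP (t<25-3); WM=30; [19,26) fires=2 [20,27) fires=2 [21,28) fires=1 [22,29) fires=1 [23,30) fires=1
i=16 t=31 v=2: → [31,38),[30,37),[29,36),[28,35),[27,34),[26,33),[25,32); WM=30
i=17 t=17 v=6: DROP (t<30-3); WM=31; [24,31) fires=1
i=18 t=33 v=7: → [33,40),[32,39),[31,38),[30,37),[29,36),[28,35),[27,34); WM=31
i=19 t=25 v=9: DROP (t<31-3); WM=33; [25,32) fires=2 [26,33) fires=2
i=20 t=33 v=8: → [33,40),[32,39),[31,38),[30,37),[29,36),[28,35),[27,34); WM=33
i=21 t=24 v=2: DROP (t<33-3); WM=33
i=22 t=33 v=9: → [33,40),[32,39),[31,38),[30,37),[29,36),[28,35),[27,34); WM=33
i=23 t=34 v=9: → [34,41),[33,40),[32,39),[31,38),[30,37),[29,36),[28,35); WM=34; [27,34) fires=4

5 6 15 17 19 21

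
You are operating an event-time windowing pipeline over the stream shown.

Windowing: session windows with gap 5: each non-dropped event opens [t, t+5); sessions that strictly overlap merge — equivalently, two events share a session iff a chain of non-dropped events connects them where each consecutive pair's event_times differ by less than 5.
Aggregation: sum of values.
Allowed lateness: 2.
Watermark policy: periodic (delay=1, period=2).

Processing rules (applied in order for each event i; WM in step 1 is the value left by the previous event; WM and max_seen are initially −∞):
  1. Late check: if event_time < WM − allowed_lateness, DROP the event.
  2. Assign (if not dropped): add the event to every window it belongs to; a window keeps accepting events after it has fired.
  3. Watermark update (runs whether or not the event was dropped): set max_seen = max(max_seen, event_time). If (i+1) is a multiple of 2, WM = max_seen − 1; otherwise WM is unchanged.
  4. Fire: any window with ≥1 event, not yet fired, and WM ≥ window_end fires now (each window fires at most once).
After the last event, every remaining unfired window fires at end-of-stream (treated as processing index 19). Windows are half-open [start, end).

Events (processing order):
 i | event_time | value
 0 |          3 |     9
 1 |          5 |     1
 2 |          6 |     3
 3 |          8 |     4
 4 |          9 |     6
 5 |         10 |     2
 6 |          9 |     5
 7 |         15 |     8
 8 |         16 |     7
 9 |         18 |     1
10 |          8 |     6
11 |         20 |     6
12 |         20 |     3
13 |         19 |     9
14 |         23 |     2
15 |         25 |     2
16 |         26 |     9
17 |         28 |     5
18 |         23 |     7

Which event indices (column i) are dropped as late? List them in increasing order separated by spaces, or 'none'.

10 18

i=0 t=3 v=9: → [3,8); WM=−∞
i=1 t=5 v=1: → [3,10); WM=4
i=2 t=6 v=3: → [3,11); WM=4
i=3 t=8 v=4: → [3,13); WM=7
i=4 t=9 v=6: → [3,14); WM=7
i=5 t=10 v=2: → [3,15); WM=9
i=6 t=9 v=5: → [3,15); WM=9
i=7 t=15 v=8: → [15,20); WM=14
i=8 t=16 v=7: → [15,21); WM=14
i=9 t=18 v=1: → [15,23); WM=17
i=10 t=8 v=6: DROP (t<17-2); WM=17
i=11 t=20 v=6: → [15,25); WM=19
i=12 t=20 v=3: → [15,25); WM=19
i=13 t=19 v=9: → [15,25); WM=19
i=14 t=23 v=2: → [15,28); WM=19
i=15 t=25 v=2: → [15,30); WM=24
i=16 t=26 v=9: → [15,31); WM=24
i=17 t=28 v=5: → [15,33); WM=27
i=18 t=23 v=7: DROP (t<27-2); WM=27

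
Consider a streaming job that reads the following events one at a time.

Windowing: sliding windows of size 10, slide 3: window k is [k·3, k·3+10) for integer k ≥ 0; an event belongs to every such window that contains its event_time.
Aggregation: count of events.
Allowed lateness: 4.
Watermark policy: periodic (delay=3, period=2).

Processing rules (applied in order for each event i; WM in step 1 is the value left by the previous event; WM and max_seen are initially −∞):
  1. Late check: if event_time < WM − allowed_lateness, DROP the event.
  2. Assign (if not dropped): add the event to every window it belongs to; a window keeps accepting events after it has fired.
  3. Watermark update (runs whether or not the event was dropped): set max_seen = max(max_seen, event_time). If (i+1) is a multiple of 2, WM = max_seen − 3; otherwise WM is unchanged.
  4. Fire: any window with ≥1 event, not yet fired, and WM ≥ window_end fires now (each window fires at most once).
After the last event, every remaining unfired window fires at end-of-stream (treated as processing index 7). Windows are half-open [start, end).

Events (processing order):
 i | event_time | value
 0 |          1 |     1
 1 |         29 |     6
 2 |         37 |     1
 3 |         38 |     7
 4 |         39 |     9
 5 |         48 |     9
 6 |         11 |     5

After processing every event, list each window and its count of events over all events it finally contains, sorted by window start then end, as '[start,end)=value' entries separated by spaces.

i=0 t=1 v=1: → [0,10); WM=−∞
i=1 t=29 v=6: → [27,37),[24,34),[21,31); WM=26; [0,10) fires=1
i=2 t=37 v=1: → [36,46),[33,43),[30,40); WM=26
i=3 t=38 v=7: → [36,46),[33,43),[30,40); WM=35; [21,31) fires=1 [24,34) fires=1
i=4 t=39 v=9: → [39,49),[36,46),[33,43),[30,40); WM=35
i=5 t=48 v=9: → [48,58),[45,55),[42,52),[39,49); WM=45; [27,37) fires=1 [30,40) fires=3 [33,43) fires=3
i=6 t=11 v=5: DROP (t<45-4); WM=45

[0,10)=1 [21,31)=1 [24,34)=1 [27,37)=1 [30,40)=3 [33,43)=3 [36,46)=3 [39,49)=2 [42,52)=1 [45,55)=1 [48,58)=1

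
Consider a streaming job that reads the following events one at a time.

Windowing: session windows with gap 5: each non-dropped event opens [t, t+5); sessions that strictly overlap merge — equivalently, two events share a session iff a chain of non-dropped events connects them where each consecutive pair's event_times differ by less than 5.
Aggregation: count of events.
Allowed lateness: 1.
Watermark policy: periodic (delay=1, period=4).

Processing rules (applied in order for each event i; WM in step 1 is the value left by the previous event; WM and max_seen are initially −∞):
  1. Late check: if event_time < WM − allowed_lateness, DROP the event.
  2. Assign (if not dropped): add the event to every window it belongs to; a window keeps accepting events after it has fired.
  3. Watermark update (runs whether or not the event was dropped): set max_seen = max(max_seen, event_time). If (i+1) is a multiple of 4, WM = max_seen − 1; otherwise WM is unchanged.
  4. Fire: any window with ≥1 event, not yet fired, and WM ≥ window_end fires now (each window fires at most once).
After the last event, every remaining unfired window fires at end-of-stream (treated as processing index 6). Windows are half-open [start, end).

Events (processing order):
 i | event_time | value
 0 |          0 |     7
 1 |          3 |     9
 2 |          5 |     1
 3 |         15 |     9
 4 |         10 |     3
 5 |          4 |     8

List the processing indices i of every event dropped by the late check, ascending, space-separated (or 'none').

i=0 t=0 v=7: → [0,5); WM=−∞
i=1 t=3 v=9: → [0,8); WM=−∞
i=2 t=5 v=1: → [0,10); WM=−∞
i=3 t=15 v=9: → [15,20); WM=14
i=4 t=10 v=3: DROP (t<14-1); WM=14
i=5 t=4 v=8: DROP (t<14-1); WM=14

4 5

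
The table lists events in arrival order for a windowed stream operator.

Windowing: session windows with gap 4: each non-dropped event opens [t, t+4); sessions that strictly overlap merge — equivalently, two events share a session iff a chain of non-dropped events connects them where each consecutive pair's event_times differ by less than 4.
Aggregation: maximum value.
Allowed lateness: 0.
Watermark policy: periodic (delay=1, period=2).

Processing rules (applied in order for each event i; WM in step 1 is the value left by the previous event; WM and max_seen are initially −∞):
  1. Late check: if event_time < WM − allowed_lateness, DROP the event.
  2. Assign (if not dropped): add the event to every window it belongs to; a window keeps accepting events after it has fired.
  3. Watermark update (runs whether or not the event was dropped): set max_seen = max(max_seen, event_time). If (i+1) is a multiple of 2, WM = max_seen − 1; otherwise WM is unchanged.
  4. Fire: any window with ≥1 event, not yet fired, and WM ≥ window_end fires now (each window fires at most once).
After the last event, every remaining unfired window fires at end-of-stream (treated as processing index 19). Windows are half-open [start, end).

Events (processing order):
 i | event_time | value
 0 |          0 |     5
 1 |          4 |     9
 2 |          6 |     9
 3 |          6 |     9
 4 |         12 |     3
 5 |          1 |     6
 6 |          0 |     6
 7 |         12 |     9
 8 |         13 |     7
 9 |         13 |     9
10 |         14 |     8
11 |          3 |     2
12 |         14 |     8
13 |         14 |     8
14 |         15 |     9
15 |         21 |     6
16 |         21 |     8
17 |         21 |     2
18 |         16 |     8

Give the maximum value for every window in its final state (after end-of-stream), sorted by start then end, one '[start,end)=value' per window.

i=0 t=0 v=5: → [0,4); WM=−∞
i=1 t=4 v=9: → [4,8); WM=3
i=2 t=6 v=9: → [4,10); WM=3
i=3 t=6 v=9: → [4,10); WM=5
i=4 t=12 v=3: → [12,16); WM=5
i=5 t=1 v=6: DROP (t<5-0); WM=11
i=6 t=0 v=6: DROP (t<11-0); WM=11
i=7 t=12 v=9: → [12,16); WM=11
i=8 t=13 v=7: → [12,17); WM=11
i=9 t=13 v=9: → [12,17); WM=12
i=10 t=14 v=8: → [12,18); WM=12
i=11 t=3 v=2: DROP (t<12-0); WM=13
i=12 t=14 v=8: → [12,18); WM=13
i=13 t=14 v=8: → [12,18); WM=13
i=14 t=15 v=9: → [12,19); WM=13
i=15 t=21 v=6: → [21,25); WM=20
i=16 t=21 v=8: → [21,25); WM=20
i=17 t=21 v=2: → [21,25); WM=20
i=18 t=16 v=8: DROP (t<20-0); WM=20

[0,4)=5 [4,10)=9 [12,19)=9 [21,25)=8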